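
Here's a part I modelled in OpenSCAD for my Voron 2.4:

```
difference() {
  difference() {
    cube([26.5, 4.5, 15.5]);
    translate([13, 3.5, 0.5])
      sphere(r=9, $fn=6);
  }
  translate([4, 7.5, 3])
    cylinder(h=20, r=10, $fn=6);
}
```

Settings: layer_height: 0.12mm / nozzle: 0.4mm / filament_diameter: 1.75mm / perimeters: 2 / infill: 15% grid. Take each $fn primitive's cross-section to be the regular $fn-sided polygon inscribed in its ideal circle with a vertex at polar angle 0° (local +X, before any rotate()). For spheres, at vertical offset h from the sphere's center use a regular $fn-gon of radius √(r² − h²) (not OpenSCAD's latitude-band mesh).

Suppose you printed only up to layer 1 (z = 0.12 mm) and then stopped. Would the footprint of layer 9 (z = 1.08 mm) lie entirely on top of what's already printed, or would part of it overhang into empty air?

Compare the two slices. At z = 0.12: the 26.5×4.5 cube contributes its full rectangle (area 119.25 mm²); the r=9 sphere at (13, 3.5) slices to a regular 6-gon of circumradius 8.992 (√(r²−h²) with h=0.38 from center) (area = (6/2)·8.992²·sin(360°/6) = 210.07 mm²); After the difference (first − rest): starting from the 26.5×4.5 cube (119.25 mm²), the r=9 sphere at (13, 3.5) partially overlaps it — only the 73.28 mm² overlap (of its 210.07 mm²) is removed, clipping the outline — area = 45.97 mm²; the cylinder at (4, 7.5) is absent (z outside [3, 23]); Subtracting the remaining from the first: none of the subtracted shapes is present at this height, so the result so far is unchanged — area = 45.97 mm². At z = 1.08: the cube (footprint 26.5×4.5) is included at this height (area 119.25 mm²); the r=9 sphere at (13, 3.5) slices to a regular 6-gon of circumradius 8.981 (√(r²−h²) with h=0.58 from center) (area = (6/2)·8.981²·sin(360°/6) = 209.57 mm²); After the difference (first − rest): starting from the 26.5×4.5 cube (119.25 mm²), the r=9 sphere at (13, 3.5) partially overlaps it — only the 73.18 mm² overlap (of its 209.57 mm²) is removed, clipping the outline — area = 46.07 mm²; the cylinder at (4, 7.5) is not intersected at this z (z outside [3, 23]); After the difference (first − rest): none of the subtracted shapes is present at this height, so the result so far is unchanged — area = 46.07 mm². Checking containment: the cross-section at z = 1.08 is a subset of the cross-section at z = 0.12.

entirely on top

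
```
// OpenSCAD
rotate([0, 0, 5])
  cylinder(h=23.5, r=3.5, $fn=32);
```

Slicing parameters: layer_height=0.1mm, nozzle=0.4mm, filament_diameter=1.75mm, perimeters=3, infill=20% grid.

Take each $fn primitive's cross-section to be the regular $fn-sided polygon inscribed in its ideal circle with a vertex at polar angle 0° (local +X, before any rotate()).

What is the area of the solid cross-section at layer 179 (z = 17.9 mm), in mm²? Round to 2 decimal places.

At z = 17.9 mm: the r=3.5 cylinder contributes a regular 32-gon of circumradius 3.5 (area = (32/2)·3.500²·sin(360°/32) = 38.24 mm²); (whole slice rotated 5° about Z — lengths, areas and connectivity unchanged). Overall, the cross-section is a single solid region. Net area = 38.24 mm².

38.24 mm²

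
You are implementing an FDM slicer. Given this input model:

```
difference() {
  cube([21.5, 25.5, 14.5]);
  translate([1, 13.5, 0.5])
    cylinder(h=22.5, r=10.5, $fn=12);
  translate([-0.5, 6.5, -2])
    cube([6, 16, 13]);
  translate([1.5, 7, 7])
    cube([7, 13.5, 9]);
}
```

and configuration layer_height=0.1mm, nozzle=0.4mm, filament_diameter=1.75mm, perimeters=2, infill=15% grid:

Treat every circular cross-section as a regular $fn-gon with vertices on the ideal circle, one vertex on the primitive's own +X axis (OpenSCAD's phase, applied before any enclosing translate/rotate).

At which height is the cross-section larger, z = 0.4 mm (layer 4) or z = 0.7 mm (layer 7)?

Layer 4 (z = 0.4): the cube is present — its section is the full 21.5×25.5 rectangle (area 548.25 mm²); the cylinder at (1, 13.5) is not intersected at this z (z outside [0.5, 23]); the cube at (-0.5, 6.5) (footprint 6×16) is included at this height (area 96.00 mm²); the cube at (1.5, 7) is not intersected at this z (z outside [7, 16]); Subtracting the remaining from the first: starting from the 21.5×25.5 cube (548.25 mm²), the 6×16 cube at (-0.5, 6.5) partially overlaps it — only the 88.00 mm² overlap (of its 96.00 mm²) is removed, clipping the outline — area = 460.25 mm². So its area = 460.25 mm². Layer 7 (z = 0.7): the cube (footprint 21.5×25.5) is included at this height (area 548.25 mm²); the r=10.5 cylinder at (1, 13.5) gives a regular 12-gon of circumradius 10.5 (constant along its height) (area = (12/2)·10.500²·sin(360°/12) = 330.75 mm²); the cube at (-0.5, 6.5) is present — its section is the full 6×16 rectangle (area 96.00 mm²); the cube at (1.5, 7) does not reach this height (z outside [7, 16]); Subtracting the remaining from the first: starting from the 21.5×25.5 cube (548.25 mm²), the r=10.5 cylinder at (1, 13.5) partially overlaps it — only the 186.11 mm² overlap (of its 330.75 mm²) is removed, clipping the outline; the 6×16 cube at (-0.5, 6.5) misses the remaining region (no effect) — area = 362.14 mm². So its area = 362.14 mm². Layer 4 is larger (460.25 vs 362.14 mm²).

layer 4 (z = 0.4 mm)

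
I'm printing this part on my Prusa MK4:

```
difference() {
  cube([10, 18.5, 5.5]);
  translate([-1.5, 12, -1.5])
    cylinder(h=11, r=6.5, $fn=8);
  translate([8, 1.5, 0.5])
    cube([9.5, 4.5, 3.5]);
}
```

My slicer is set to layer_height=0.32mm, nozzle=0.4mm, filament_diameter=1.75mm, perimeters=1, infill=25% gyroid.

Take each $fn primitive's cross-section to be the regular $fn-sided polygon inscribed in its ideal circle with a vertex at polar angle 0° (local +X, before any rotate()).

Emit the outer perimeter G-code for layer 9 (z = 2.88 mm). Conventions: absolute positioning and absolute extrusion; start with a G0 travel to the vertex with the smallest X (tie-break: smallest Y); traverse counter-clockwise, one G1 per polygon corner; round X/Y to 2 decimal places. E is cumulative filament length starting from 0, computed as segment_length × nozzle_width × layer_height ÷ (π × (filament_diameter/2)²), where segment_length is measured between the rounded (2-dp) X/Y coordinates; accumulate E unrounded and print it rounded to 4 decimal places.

At z = 2.88 mm: the 10×18.5 cube contributes its full rectangle; the r=6.5 cylinder at (-1.5, 12) contributes a regular 8-gon of circumradius 6.5; the 9.5×4.5 cube at (8, 1.5) contributes its full rectangle; Taking the first minus the rest: starting from the 10×18.5 cube, the r=6.5 cylinder at (-1.5, 12) partially overlaps it — only the 41.18 mm² overlap (of its 119.50 mm²) is removed, clipping the outline; the 9.5×4.5 cube at (8, 1.5) partially overlaps it — only the 9.00 mm² overlap (of its 42.75 mm²) is removed, clipping the outline — 1 connected region. The outline is a single polygon with 13 vertices. Extrusion per mm of travel: 0.4 × 0.32 / (π × 0.875²) = 0.053216. Accumulating E over each segment gives final E = 3.5070.

G0 X0.00 Y0.00 Z2.88
G1 X10.00 Y0.00 E0.5322
G1 X10.00 Y1.50 E0.6120
G1 X8.00 Y1.50 E0.7184
G1 X8.00 Y6.00 E0.9579
G1 X10.00 Y6.00 E1.0643
G1 X10.00 Y18.50 E1.7295
G1 X0.00 Y18.50 E2.2617
G1 X0.00 Y17.88 E2.2947
G1 X3.10 Y16.60 E2.4732
G1 X5.00 Y12.00 E2.7380
G1 X3.10 Y7.40 E3.0029
G1 X0.00 Y6.12 E3.1814
G1 X0.00 Y0.00 E3.5070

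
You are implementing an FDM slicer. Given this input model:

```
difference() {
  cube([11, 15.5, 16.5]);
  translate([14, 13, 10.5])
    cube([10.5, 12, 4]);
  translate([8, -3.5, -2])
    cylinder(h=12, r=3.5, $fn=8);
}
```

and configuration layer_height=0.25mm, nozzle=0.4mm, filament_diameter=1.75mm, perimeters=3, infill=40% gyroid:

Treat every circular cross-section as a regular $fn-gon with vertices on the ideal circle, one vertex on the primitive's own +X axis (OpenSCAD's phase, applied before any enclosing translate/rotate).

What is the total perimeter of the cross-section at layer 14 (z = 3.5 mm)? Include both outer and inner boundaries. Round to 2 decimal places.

At z = 3.5 mm: the 11×15.5 cube contributes its full rectangle (perimeter 53.00 mm); the cube at (14, 13) is absent (z outside [10.5, 14.5]); the cylinder at (8, -3.5): section is a regular 8-gon, circumradius r=3.5 (perimeter = 2·8·3.500·sin(180°/8) = 21.43 mm); After the difference (first − rest): starting from the 11×15.5 cube, the r=3.5 cylinder at (8, -3.5) misses the remaining region (no effect) — boundary = 53.00 mm. Overall, the cross-section is a single solid region. Total boundary length (outer) = 53.00 mm.

53.00 mm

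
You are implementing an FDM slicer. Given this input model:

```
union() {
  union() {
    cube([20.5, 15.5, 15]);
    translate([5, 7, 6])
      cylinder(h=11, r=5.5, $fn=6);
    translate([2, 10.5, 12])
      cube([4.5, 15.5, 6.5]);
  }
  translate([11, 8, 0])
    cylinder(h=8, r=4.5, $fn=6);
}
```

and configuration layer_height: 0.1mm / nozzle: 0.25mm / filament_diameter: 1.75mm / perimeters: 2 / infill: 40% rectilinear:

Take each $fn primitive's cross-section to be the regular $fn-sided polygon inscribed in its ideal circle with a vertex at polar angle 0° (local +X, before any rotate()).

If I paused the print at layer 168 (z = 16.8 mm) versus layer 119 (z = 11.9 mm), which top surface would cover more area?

layer 119 (z = 11.9 mm)

Layer 168 (z = 16.8): the cube does not reach this height (z outside [0, 15]); the cylinder at (5, 7): section is a regular 6-gon, circumradius r=5.5 (area = (6/2)·5.500²·sin(360°/6) = 78.59 mm²); the cube at (2, 10.5) (footprint 4.5×15.5) is included at this height (area 69.75 mm²); Merging all regions: the regions partially overlap — summed areas 148.34 mm² minus the doubly-counted overlap 5.63 mm² gives 142.71 mm² — area = 142.71 mm²; the cylinder at (11, 8) is absent (z outside [0, 8]); Combining (union): only the result so far is present, so the union is just that shape — area = 142.71 mm². So its area = 142.71 mm². Layer 119 (z = 11.9): the cube (footprint 20.5×15.5) is included at this height (area 317.75 mm²); the cylinder at (5, 7): section is a regular 6-gon, circumradius r=5.5 (area = (6/2)·5.500²·sin(360°/6) = 78.59 mm²); the cube at (2, 10.5) is absent (z outside [12, 18.5]); Taking the union: the regions partially overlap — summed areas 396.34 mm² minus the doubly-counted overlap 78.16 mm² gives 318.18 mm² — area = 318.18 mm²; the cylinder at (11, 8) is absent (z outside [0, 8]); Merging all regions: only that combined region is present, so the union is just that shape — area = 318.18 mm². So its area = 318.18 mm². Layer 119 is larger (318.18 vs 142.71 mm²).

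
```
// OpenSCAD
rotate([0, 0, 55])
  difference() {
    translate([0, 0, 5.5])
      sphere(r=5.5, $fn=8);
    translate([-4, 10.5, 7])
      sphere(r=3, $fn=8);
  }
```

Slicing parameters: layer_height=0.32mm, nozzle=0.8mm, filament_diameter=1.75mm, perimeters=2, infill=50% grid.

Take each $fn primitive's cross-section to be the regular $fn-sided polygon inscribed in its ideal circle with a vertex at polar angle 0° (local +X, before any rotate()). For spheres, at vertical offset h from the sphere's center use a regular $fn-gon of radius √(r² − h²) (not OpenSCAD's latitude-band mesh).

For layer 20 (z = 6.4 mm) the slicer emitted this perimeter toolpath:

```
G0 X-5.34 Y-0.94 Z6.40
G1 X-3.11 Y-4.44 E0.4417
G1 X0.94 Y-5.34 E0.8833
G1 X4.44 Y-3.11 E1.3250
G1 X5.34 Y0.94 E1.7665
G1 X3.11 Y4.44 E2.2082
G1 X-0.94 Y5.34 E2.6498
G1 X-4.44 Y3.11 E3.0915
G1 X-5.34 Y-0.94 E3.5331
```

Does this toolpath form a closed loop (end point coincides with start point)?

yes

Start point (G0): (-5.34, -0.94). End point (last G1): the path returns to the start — closed.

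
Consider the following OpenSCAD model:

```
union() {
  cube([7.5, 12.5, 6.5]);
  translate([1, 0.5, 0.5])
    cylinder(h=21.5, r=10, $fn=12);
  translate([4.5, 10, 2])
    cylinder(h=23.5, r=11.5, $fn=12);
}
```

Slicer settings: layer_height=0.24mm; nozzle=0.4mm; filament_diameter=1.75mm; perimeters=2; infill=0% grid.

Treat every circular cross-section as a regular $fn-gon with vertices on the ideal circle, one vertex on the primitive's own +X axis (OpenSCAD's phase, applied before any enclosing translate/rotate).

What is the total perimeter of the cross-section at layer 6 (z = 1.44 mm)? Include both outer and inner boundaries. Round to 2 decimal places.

68.39 mm

At z = 1.44 mm: the 7.5×12.5 cube contributes its full rectangle (perimeter 40.00 mm); the r=10 cylinder at (1, 0.5) contributes a regular 12-gon of circumradius 10 (perimeter = 2·12·10.000·sin(180°/12) = 62.12 mm); the cylinder at (4.5, 10) does not reach this height (z outside [2, 25.5]); Merging all regions: the regions partially overlap (shared area 72.13 mm²), so the edge portions inside another operand are dropped and the merged outline is re-measured after clipping — boundary = 68.39 mm. Overall, the cross-section is a single solid region. Total boundary length (outer) = 68.39 mm.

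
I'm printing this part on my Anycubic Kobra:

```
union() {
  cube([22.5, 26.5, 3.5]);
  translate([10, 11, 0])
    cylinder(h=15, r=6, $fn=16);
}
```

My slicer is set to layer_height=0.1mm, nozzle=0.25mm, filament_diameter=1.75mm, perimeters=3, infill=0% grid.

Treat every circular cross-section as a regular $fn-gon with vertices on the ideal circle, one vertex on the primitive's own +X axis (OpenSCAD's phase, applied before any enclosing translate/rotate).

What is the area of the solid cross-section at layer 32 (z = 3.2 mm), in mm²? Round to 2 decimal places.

596.25 mm²

At z = 3.2 mm: the 22.5×26.5 cube contributes its full rectangle (area 596.25 mm²); the r=6 cylinder at (10, 11) gives a regular 16-gon of circumradius 6 (constant along its height) (area = (16/2)·6.000²·sin(360°/16) = 110.21 mm²); Taking the union: the r=6 cylinder at (10, 11) lies entirely inside the 22.5×26.5 cube, so the union is just the 22.5×26.5 cube — area = 596.25 mm². Overall, the cross-section is a single solid region. Net area = 596.25 mm².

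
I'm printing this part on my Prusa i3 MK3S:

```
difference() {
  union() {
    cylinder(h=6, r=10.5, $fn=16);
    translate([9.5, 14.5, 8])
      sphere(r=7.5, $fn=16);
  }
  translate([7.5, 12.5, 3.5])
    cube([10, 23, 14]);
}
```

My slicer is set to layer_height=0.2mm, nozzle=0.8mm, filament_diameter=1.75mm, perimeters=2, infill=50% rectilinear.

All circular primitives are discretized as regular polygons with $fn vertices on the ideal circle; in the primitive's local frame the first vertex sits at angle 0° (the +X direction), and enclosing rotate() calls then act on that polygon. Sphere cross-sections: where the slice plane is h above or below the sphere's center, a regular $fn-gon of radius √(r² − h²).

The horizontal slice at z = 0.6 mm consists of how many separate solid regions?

At z = 0.6 mm: the r=10.5 cylinder contributes a regular 16-gon of circumradius 10.5; the r=7.5 sphere at (9.5, 14.5) contributes a regular 16-gon of circumradius √(7.5²−7.4²) = 1.221; Merging all regions: the 2 present regions are separate (no shared area or edge), so areas and boundary lengths simply add and each stays a separate island — 2 connected regions; the cube at (7.5, 12.5) is absent (z outside [3.5, 17.5]); Subtracting the remaining from the first: none of the subtracted shapes is present at this height, so that combined region is unchanged — 2 connected regions. The result has 2 disconnected regions.

2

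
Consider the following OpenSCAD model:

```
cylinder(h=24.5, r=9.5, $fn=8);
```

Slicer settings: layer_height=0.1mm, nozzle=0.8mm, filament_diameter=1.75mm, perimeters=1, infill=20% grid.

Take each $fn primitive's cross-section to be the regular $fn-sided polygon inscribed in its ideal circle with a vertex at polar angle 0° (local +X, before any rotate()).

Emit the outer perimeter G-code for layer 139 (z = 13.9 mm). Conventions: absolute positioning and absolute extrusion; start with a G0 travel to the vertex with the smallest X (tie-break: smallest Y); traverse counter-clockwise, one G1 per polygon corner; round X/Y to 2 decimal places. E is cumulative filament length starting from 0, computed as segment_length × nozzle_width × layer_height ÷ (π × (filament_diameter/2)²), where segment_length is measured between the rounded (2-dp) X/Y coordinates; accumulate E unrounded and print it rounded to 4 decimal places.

At z = 13.9 mm: the r=9.5 cylinder gives a regular 8-gon of circumradius 9.5 (constant along its height). The outline is a single polygon with 8 vertices. Extrusion per mm of travel: 0.8 × 0.1 / (π × 0.875²) = 0.033260. Accumulating E over each segment gives final E = 1.9350.

G0 X-9.50 Y0.00 Z13.90
G1 X-6.72 Y-6.72 E0.2419
G1 X0.00 Y-9.50 E0.4838
G1 X6.72 Y-6.72 E0.7256
G1 X9.50 Y0.00 E0.9675
G1 X6.72 Y6.72 E1.2094
G1 X0.00 Y9.50 E1.4513
G1 X-6.72 Y6.72 E1.6932
G1 X-9.50 Y0.00 E1.9350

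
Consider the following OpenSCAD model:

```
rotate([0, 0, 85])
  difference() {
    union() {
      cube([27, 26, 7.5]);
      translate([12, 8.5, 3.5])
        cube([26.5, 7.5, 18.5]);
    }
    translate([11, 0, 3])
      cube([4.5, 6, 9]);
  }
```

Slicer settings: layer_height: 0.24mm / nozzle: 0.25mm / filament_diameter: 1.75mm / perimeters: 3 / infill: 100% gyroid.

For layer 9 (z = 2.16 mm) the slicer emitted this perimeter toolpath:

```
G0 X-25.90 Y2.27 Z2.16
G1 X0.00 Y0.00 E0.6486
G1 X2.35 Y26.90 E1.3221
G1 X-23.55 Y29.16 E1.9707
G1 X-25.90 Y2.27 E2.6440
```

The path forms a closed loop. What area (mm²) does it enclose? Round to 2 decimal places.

Apply the shoelace formula to the sequence of (X, Y) vertices; enclosed area = 701.90 mm².

701.90 mm²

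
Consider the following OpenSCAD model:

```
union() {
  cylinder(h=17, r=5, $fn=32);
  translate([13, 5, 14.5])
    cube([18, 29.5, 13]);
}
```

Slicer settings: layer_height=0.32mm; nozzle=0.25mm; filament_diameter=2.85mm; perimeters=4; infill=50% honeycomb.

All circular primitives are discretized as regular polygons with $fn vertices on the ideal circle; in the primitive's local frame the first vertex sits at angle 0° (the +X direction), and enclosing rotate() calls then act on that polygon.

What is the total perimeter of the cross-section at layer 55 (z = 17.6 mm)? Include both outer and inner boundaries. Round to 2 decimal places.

95.00 mm

At z = 17.6 mm: the cylinder is not intersected at this z (z outside [0, 17]); the 18×29.5 cube at (13, 5) contributes its full rectangle (perimeter 95.00 mm); Taking the union: only the 18×29.5 cube at (13, 5) is present, so the union is just that shape — boundary = 95.00 mm. Overall, the cross-section is a single solid region. Total boundary length (outer) = 95.00 mm.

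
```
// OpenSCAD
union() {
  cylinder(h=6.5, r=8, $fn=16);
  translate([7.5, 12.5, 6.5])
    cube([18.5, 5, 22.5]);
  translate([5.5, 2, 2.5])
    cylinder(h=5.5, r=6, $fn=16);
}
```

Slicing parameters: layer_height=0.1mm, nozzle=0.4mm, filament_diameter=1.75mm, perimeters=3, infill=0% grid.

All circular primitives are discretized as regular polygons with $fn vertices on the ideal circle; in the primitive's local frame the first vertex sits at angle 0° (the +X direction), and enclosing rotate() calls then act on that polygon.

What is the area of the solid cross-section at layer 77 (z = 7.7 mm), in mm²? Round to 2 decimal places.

202.71 mm²

At z = 7.7 mm: the cylinder is absent (z outside [0, 6.5]); the 18.5×5 cube at (7.5, 12.5) contributes its full rectangle (area 92.50 mm²); the cylinder at (5.5, 2): section is a regular 16-gon, circumradius r=6 (area = (16/2)·6.000²·sin(360°/16) = 110.21 mm²); Merging all regions: the 2 present regions are separate (no shared area or edge), so areas and boundary lengths simply add and each stays a separate island — area = 202.71 mm². Overall, the cross-section has 2 separate islands. Net area = 202.71 mm².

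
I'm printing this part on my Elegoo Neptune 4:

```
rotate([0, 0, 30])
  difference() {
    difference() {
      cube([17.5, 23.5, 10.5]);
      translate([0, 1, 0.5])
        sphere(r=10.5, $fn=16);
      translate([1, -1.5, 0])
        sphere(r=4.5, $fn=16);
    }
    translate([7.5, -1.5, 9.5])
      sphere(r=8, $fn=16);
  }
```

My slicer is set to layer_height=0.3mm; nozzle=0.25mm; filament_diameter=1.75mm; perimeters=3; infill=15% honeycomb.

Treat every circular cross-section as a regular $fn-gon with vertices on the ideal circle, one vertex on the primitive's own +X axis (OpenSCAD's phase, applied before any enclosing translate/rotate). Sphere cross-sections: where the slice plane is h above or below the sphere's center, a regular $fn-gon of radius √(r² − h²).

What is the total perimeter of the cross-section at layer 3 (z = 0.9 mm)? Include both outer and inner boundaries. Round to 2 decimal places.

77.61 mm

At z = 0.9 mm: the cube (footprint 17.5×23.5) is included at this height (perimeter 82.00 mm); the sphere at (0, 1): section is a regular 16-gon, circumradius = √(r²−h²) = √(10.5²−0.4²) = 10.492 (perimeter = 2·16·10.492·sin(180°/16) = 65.50 mm); the r=4.5 sphere at (1, -1.5) contributes a regular 16-gon of circumradius √(4.5²−0.9²) = 4.409 (perimeter = 2·16·4.409·sin(180°/16) = 27.53 mm); Subtracting the remaining from the first: starting from the 17.5×23.5 cube, the r=10.5 sphere at (0, 1) partially overlaps it — only the 94.65 mm² overlap (of its 337.04 mm²) is removed, clipping the outline; the r=4.5 sphere at (1, -1.5) misses the remaining region (no effect) — boundary = 77.61 mm; the sphere at (7.5, -1.5) is not intersected at this z (|z−center|=8.600 > r=8); After the difference (first − rest): none of the subtracted shapes is present at this height, so the result so far is unchanged — boundary = 77.61 mm; (whole slice rotated 30° about Z — lengths, areas and connectivity unchanged). Overall, the cross-section is a single solid region. Total boundary length (outer) = 77.61 mm.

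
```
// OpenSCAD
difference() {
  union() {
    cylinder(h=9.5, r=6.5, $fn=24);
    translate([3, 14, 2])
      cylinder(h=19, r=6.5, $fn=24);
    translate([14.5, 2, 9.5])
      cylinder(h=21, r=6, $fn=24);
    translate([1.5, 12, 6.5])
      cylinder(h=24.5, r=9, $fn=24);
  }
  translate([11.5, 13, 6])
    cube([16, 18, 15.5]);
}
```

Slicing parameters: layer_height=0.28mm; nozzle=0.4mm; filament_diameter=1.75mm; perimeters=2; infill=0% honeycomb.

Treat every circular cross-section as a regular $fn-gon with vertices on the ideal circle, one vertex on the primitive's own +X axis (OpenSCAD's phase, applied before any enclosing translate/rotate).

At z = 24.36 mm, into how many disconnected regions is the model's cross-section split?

2

At z = 24.36 mm: the cylinder does not reach this height (z outside [0, 9.5]); the cylinder at (3, 14) does not reach this height (z outside [2, 21]); the r=6 cylinder at (14.5, 2) gives a regular 24-gon of circumradius 6 (constant along its height); the r=9 cylinder at (1.5, 12) contributes a regular 24-gon of circumradius 9; Taking the union: the 2 present regions are separate (no shared area or edge), so areas and boundary lengths simply add and each stays a separate island — 2 connected regions; the cube at (11.5, 13) is not intersected at this z (z outside [6, 21.5]); Taking the first minus the rest: none of the subtracted shapes is present at this height, so that combined region is unchanged — 2 connected regions. The result has 2 disconnected regions.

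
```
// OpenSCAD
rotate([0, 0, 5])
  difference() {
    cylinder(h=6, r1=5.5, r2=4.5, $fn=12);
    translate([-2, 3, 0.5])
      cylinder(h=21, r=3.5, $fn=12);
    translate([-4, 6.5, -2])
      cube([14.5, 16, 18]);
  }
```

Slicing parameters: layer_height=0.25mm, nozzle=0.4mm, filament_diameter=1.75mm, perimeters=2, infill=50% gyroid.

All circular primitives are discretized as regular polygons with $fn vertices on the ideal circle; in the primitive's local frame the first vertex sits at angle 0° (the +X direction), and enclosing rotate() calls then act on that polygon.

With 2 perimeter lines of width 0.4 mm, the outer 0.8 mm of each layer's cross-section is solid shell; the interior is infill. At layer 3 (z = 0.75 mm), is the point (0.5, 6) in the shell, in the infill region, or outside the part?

At z = 0.75 mm: the cone: at t=0.125 of its height the radius interpolates to r₁+(r₂−r₁)t = 5.375, giving a regular 12-gon of that circumradius; the r=3.5 cylinder at (-2, 3) contributes a regular 12-gon of circumradius 3.5; the cube at (-4, 6.5) (footprint 14.5×16) is included at this height; Subtracting the remaining from the first: starting from the cone, the r=3.5 cylinder at (-2, 3) partially overlaps it — only the 26.95 mm² overlap (of its 36.75 mm²) is removed, clipping the outline; the 14.5×16 cube at (-4, 6.5) misses the remaining region (no effect) — 1 connected region; (rotated 5° about Z; rotation is an isometry so areas/perimeters/island counts are preserved). Overall, the cross-section is a single solid region. Undo the 5° rotation: the query point maps to (1.021, 5.934) in the un-rotated model frame. The nearest boundary edge runs (0.55, 5.23)→(2.69, 4.65); distance from the point to it = 0.80 mm. The point is not inside any of the regions above, so it lies outside the cross-section (0.80 mm from the nearest boundary).

outside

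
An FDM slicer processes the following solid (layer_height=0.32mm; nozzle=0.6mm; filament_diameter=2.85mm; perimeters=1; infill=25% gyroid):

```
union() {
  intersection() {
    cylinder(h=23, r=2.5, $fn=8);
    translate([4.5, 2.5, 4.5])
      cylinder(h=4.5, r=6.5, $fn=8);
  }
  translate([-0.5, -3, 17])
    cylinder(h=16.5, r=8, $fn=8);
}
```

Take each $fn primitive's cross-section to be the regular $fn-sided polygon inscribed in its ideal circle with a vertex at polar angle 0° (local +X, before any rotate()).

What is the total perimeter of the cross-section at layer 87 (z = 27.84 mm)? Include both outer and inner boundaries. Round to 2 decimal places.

48.98 mm

At z = 27.84 mm: the cylinder is not intersected at this z (z outside [0, 23]); the cylinder at (4.5, 2.5) does not reach this height (z outside [4.5, 9]); Taking the intersection: at least one operand is absent at this height, so nothing remains; the cylinder at (-0.5, -3): section is a regular 8-gon, circumradius r=8 (perimeter = 2·8·8.000·sin(180°/8) = 48.98 mm); Merging all regions: only the r=8 cylinder at (-0.5, -3) is present, so the union is just that shape — boundary = 48.98 mm. Overall, the cross-section is a single solid region. Total boundary length (outer) = 48.98 mm.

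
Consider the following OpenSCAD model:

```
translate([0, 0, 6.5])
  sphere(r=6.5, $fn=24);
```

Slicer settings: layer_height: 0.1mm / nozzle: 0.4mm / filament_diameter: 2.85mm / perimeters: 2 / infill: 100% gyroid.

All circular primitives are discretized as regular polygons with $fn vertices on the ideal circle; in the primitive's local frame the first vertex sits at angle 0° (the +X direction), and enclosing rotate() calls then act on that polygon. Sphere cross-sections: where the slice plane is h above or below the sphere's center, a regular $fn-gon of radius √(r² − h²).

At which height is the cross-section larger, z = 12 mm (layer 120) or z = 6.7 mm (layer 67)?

Layer 120 (z = 12): the r=6.5 sphere slices to a regular 24-gon of circumradius 3.464 (√(r²−h²) with h=5.5 from center) (area = (24/2)·3.464²·sin(360°/24) = 37.27 mm²). So its area = 37.27 mm². Layer 67 (z = 6.7): the sphere: section is a regular 24-gon, circumradius = √(r²−h²) = √(6.5²−0.2²) = 6.497 (area = (24/2)·6.497²·sin(360°/24) = 131.10 mm²). So its area = 131.10 mm². Layer 67 is larger (131.10 vs 37.27 mm²).

layer 67 (z = 6.7 mm)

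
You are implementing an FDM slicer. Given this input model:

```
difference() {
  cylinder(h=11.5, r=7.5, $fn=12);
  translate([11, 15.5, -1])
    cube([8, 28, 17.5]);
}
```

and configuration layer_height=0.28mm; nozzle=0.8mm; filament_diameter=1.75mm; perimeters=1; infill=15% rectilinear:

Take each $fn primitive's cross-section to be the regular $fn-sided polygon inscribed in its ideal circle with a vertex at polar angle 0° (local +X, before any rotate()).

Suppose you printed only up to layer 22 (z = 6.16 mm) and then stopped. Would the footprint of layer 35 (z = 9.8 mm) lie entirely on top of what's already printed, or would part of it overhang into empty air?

entirely on top

Compare the two slices. At z = 6.16: the r=7.5 cylinder gives a regular 12-gon of circumradius 7.5 (constant along its height) (area = (12/2)·7.500²·sin(360°/12) = 168.75 mm²); the cube at (11, 15.5) is present — its section is the full 8×28 rectangle (area 224.00 mm²); Taking the first minus the rest: starting from the r=7.5 cylinder (168.75 mm²), the 8×28 cube at (11, 15.5) misses the remaining region (no effect) — area = 168.75 mm². At z = 9.8: the r=7.5 cylinder contributes a regular 12-gon of circumradius 7.5 (area = (12/2)·7.500²·sin(360°/12) = 168.75 mm²); the 8×28 cube at (11, 15.5) contributes its full rectangle (area 224.00 mm²); After the difference (first − rest): starting from the r=7.5 cylinder (168.75 mm²), the 8×28 cube at (11, 15.5) misses the remaining region (no effect) — area = 168.75 mm². Checking containment: the cross-section at z = 9.8 is a subset of the cross-section at z = 6.16.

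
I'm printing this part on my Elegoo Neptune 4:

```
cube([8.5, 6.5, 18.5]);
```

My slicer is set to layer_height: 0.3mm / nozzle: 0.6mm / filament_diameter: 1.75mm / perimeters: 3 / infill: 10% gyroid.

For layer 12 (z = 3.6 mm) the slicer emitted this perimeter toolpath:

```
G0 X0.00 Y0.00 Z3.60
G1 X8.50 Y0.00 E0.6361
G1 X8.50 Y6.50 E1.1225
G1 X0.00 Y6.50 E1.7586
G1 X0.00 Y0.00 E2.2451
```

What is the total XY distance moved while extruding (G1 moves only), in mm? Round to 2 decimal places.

Sum the Euclidean lengths of each G1 segment: total = 30.00 mm.

30.00 mm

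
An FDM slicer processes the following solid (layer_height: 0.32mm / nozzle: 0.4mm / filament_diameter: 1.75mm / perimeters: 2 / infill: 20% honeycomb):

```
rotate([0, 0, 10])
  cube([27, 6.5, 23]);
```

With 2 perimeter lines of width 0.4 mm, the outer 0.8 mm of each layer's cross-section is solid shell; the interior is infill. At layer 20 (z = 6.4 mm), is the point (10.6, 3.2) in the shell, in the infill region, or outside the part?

At z = 6.4 mm: the 27×6.5 cube contributes its full rectangle; (whole slice rotated 10° about Z — lengths, areas and connectivity unchanged). Overall, the cross-section is a single solid region. Undo the 10° rotation: the query point maps to (10.995, 1.311) in the un-rotated model frame. The nearest boundary edge runs (0.00, 0.00)→(27.00, 0.00); distance from the point to it = 1.31 mm. The point is inside the cross-section and 1.31 mm from the nearest boundary — more than the 0.8 mm shell width (2 × 0.4), so it's in the infill interior.

infill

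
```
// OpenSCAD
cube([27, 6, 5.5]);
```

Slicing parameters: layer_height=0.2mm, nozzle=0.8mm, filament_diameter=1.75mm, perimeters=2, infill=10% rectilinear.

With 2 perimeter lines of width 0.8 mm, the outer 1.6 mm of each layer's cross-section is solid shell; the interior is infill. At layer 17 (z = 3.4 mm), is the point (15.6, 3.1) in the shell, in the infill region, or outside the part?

infill

At z = 3.4 mm: the cube (footprint 27×6) is included at this height. Overall, the cross-section is a single solid region. The nearest boundary edge runs (27.00, 6.00)→(0.00, 6.00); distance from the point to it = 2.90 mm. The point is inside the cross-section and 2.90 mm from the nearest boundary — more than the 1.6 mm shell width (2 × 0.8), so it's in the infill interior.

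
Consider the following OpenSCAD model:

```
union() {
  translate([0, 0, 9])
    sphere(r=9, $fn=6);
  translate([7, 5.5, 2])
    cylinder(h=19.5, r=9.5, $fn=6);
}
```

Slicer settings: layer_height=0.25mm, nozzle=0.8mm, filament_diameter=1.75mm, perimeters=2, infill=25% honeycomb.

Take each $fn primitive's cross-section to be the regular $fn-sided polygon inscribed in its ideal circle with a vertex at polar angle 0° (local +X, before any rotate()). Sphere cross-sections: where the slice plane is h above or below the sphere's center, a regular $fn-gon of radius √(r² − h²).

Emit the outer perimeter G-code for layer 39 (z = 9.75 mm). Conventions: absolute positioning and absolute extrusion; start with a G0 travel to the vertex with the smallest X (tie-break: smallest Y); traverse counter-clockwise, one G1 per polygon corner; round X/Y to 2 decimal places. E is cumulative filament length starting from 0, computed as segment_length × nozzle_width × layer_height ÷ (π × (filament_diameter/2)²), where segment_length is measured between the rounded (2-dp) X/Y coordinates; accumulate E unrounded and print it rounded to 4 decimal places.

G0 X-8.97 Y0.00 Z9.75
G1 X-4.48 Y-7.77 E0.7462
G1 X4.48 Y-7.77 E1.4912
G1 X7.39 Y-2.73 E1.9751
G1 X11.75 Y-2.73 E2.3377
G1 X16.50 Y5.50 E3.1278
G1 X11.75 Y13.73 E3.9179
G1 X2.25 Y13.73 E4.7079
G1 X-1.19 Y7.77 E5.2801
G1 X-4.48 Y7.77 E5.5536
G1 X-8.97 Y0.00 E6.2998

At z = 9.75 mm: the sphere: section is a regular 6-gon, circumradius = √(r²−h²) = √(9²−0.75²) = 8.969; the r=9.5 cylinder at (7, 5.5) contributes a regular 6-gon of circumradius 9.5; Taking the union: the regions partially overlap (shared area 79.77 mm²), so overlapping operands fuse into one piece — 1 connected region. The outline is a single polygon with 10 vertices. Extrusion per mm of travel: 0.8 × 0.25 / (π × 0.875²) = 0.083150. Accumulating E over each segment gives final E = 6.2998.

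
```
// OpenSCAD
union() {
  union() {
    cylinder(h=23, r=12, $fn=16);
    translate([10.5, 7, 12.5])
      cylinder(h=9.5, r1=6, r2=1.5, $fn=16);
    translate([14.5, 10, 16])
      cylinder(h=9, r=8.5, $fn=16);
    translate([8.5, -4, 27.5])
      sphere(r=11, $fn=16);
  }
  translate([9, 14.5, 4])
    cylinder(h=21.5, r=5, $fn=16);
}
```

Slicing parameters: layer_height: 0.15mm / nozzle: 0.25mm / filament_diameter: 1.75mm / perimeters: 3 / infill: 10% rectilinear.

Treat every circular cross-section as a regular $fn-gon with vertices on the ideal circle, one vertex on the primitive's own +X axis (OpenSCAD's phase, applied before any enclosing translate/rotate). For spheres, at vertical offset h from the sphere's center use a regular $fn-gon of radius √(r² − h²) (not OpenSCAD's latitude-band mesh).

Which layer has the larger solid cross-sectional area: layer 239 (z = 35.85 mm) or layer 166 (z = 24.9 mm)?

Layer 239 (z = 35.85): the cylinder is absent (z outside [0, 23]); the cone at (10.5, 7) is absent (z outside [12.5, 22]); the cylinder at (14.5, 10) is not intersected at this z (z outside [16, 25]); the r=11 sphere at (8.5, -4) slices to a regular 16-gon of circumradius 7.161 (√(r²−h²) with h=8.35 from center) (area = (16/2)·7.161²·sin(360°/16) = 156.98 mm²); Taking the union: only the r=11 sphere at (8.5, -4) is present, so the union is just that shape — area = 156.98 mm²; the cylinder at (9, 14.5) does not reach this height (z outside [4, 25.5]); Merging all regions: only that combined region is present, so the union is just that shape — area = 156.98 mm². So its area = 156.98 mm². Layer 166 (z = 24.9): the cylinder does not reach this height (z outside [0, 23]); the cone at (10.5, 7) is absent (z outside [12.5, 22]); the cylinder at (14.5, 10): section is a regular 16-gon, circumradius r=8.5 (area = (16/2)·8.500²·sin(360°/16) = 221.19 mm²); the r=11 sphere at (8.5, -4) slices to a regular 16-gon of circumradius 10.688 (√(r²−h²) with h=2.6 from center) (area = (16/2)·10.688²·sin(360°/16) = 349.74 mm²); Merging all regions: the regions partially overlap — summed areas 570.93 mm² minus the doubly-counted overlap 28.19 mm² gives 542.74 mm² — area = 542.74 mm²; the r=5 cylinder at (9, 14.5) gives a regular 16-gon of circumradius 5 (constant along its height) (area = (16/2)·5.000²·sin(360°/16) = 76.54 mm²); Combining (union): the regions partially overlap — summed areas 619.28 mm² minus the doubly-counted overlap 45.88 mm² gives 573.40 mm² — area = 573.40 mm². So its area = 573.40 mm². Layer 166 is larger (573.40 vs 156.98 mm²).

layer 166 (z = 24.9 mm)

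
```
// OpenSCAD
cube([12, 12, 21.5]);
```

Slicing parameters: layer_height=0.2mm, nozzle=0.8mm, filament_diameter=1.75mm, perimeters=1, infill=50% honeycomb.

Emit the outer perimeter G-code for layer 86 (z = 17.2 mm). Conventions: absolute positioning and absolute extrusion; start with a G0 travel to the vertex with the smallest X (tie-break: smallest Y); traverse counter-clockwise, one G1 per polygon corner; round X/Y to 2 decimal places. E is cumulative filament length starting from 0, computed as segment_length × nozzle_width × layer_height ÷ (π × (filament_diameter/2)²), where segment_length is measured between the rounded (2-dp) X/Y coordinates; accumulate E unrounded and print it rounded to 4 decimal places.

At z = 17.2 mm: the cube is present — its section is the full 12×12 rectangle. The outline is a single polygon with 4 vertices. Extrusion per mm of travel: 0.8 × 0.2 / (π × 0.875²) = 0.066520. Accumulating E over each segment gives final E = 3.1930.

G0 X0.00 Y0.00 Z17.20
G1 X12.00 Y0.00 E0.7982
G1 X12.00 Y12.00 E1.5965
G1 X0.00 Y12.00 E2.3947
G1 X0.00 Y0.00 E3.1930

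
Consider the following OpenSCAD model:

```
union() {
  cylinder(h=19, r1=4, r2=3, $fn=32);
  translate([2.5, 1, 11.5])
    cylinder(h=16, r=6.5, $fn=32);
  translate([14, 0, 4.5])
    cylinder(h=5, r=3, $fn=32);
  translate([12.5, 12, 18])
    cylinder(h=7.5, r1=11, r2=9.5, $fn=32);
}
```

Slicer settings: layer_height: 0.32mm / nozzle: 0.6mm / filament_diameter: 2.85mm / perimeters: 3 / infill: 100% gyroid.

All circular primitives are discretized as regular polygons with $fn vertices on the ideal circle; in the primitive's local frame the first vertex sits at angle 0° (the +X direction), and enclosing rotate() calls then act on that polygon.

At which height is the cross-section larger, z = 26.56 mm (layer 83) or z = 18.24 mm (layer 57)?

Layer 83 (z = 26.56): the cone is not intersected at this z (z outside [0, 19]); the cylinder at (2.5, 1): section is a regular 32-gon, circumradius r=6.5 (area = (32/2)·6.500²·sin(360°/32) = 131.88 mm²); the cylinder at (14, 0) is not intersected at this z (z outside [4.5, 9.5]); the cone at (12.5, 12) is not intersected at this z (z outside [18, 25.5]); Merging all regions: only the r=6.5 cylinder at (2.5, 1) is present, so the union is just that shape — area = 131.88 mm². So its area = 131.88 mm². Layer 57 (z = 18.24): the cone (r1=4→r2=3) has section circumradius 3.040 here — a regular 32-gon (area = (32/2)·3.040²·sin(360°/32) = 28.85 mm²); the r=6.5 cylinder at (2.5, 1) contributes a regular 32-gon of circumradius 6.5 (area = (32/2)·6.500²·sin(360°/32) = 131.88 mm²); the cylinder at (14, 0) is not intersected at this z (z outside [4.5, 9.5]); the cone at (12.5, 12): at t=0.032 of its height the radius interpolates to r₁+(r₂−r₁)t = 10.952, giving a regular 32-gon of that circumradius (area = (32/2)·10.952²·sin(360°/32) = 374.41 mm²); Combining (union): the regions partially overlap — summed areas 535.13 mm² minus the doubly-counted overlap 43.70 mm² gives 491.43 mm² — area = 491.43 mm². So its area = 491.43 mm². Layer 57 is larger (491.43 vs 131.88 mm²).

layer 57 (z = 18.24 mm)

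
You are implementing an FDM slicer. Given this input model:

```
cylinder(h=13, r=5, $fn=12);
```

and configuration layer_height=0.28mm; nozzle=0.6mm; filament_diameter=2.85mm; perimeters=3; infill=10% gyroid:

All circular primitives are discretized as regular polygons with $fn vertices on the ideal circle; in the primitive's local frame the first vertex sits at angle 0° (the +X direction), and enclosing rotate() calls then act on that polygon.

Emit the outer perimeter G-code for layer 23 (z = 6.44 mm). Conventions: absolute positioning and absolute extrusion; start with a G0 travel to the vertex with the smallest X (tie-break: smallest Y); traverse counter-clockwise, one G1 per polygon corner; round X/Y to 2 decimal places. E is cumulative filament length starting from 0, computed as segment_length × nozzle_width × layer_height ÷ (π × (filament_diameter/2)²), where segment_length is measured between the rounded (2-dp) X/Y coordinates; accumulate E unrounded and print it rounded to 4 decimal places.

At z = 6.44 mm: the r=5 cylinder gives a regular 12-gon of circumradius 5 (constant along its height). The outline is a single polygon with 12 vertices. Extrusion per mm of travel: 0.6 × 0.28 / (π × 1.425²) = 0.026335. Accumulating E over each segment gives final E = 0.8179.

G0 X-5.00 Y0.00 Z6.44
G1 X-4.33 Y-2.50 E0.0682
G1 X-2.50 Y-4.33 E0.1363
G1 X0.00 Y-5.00 E0.2045
G1 X2.50 Y-4.33 E0.2726
G1 X4.33 Y-2.50 E0.3408
G1 X5.00 Y0.00 E0.4090
G1 X4.33 Y2.50 E0.4771
G1 X2.50 Y4.33 E0.5453
G1 X0.00 Y5.00 E0.6134
G1 X-2.50 Y4.33 E0.6816
G1 X-4.33 Y2.50 E0.7497
G1 X-5.00 Y0.00 E0.8179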